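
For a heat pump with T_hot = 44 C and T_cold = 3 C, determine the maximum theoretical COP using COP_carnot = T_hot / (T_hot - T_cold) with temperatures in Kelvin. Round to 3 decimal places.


Convert to Kelvin:
  T_hot = 44 + 273.15 = 317.15 K
  T_cold = 3 + 273.15 = 276.15 K
Apply Carnot COP formula:
  COP = T_hot_K / (T_hot_K - T_cold_K) = 317.15 / 41.0
  COP = 7.735

7.735


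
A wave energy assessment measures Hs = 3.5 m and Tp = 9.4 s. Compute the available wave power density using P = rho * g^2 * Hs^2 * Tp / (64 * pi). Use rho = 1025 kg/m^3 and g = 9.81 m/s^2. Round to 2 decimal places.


Apply wave power formula:
  g^2 = 9.81^2 = 96.2361
  Hs^2 = 3.5^2 = 12.25
  Numerator = rho * g^2 * Hs^2 * Tp = 1025 * 96.2361 * 12.25 * 9.4 = 11358626.59
  Denominator = 64 * pi = 201.0619
  P = 11358626.59 / 201.0619 = 56493.17 W/m

56493.17


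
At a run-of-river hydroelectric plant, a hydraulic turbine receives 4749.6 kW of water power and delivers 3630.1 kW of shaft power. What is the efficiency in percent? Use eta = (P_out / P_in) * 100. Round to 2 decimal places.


Turbine efficiency = (output power / input power) * 100
eta = (3630.1 / 4749.6) * 100
eta = 76.43%

76.43


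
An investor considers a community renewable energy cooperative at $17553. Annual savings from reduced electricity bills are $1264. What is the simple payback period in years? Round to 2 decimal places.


Simple payback period = initial cost / annual savings
Payback = 17553 / 1264
Payback = 13.89 years

13.89


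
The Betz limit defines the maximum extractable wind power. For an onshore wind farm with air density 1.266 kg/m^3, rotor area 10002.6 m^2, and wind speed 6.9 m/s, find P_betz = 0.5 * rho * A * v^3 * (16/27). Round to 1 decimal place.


The Betz coefficient Cp_max = 16/27 = 0.5926
v^3 = 6.9^3 = 328.509
P_betz = 0.5 * rho * A * v^3 * Cp_max
P_betz = 0.5 * 1.266 * 10002.6 * 328.509 * 0.5926
P_betz = 1232594.2 W

1232594.2


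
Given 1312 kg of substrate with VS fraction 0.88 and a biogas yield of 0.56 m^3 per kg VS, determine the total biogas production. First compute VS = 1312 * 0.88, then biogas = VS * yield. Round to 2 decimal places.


Compute volatile solids:
  VS = mass * VS_fraction = 1312 * 0.88 = 1154.56 kg
Calculate biogas volume:
  Biogas = VS * specific_yield = 1154.56 * 0.56
  Biogas = 646.55 m^3

646.55


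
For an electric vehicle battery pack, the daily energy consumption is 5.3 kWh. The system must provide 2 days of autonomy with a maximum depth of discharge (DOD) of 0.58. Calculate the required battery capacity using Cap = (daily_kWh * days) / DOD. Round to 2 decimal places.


Total energy needed = daily * days = 5.3 * 2 = 10.6 kWh
Account for depth of discharge:
  Cap = total_energy / DOD = 10.6 / 0.58
  Cap = 18.28 kWh

18.28


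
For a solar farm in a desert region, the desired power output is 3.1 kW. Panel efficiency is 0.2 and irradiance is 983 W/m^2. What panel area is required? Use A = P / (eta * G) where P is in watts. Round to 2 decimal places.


Convert target power to watts: P = 3.1 * 1000 = 3100.0 W
Compute denominator: eta * G = 0.2 * 983 = 196.6
Required area A = P / (eta * G) = 3100.0 / 196.6
A = 15.77 m^2

15.77


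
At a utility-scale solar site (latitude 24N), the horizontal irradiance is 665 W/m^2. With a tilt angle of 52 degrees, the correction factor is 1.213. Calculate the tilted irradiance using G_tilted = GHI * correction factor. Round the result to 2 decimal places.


Identify the given values:
  GHI = 665 W/m^2, tilt correction factor = 1.213
Apply the formula G_tilted = GHI * factor:
  G_tilted = 665 * 1.213
  G_tilted = 806.65 W/m^2

806.65


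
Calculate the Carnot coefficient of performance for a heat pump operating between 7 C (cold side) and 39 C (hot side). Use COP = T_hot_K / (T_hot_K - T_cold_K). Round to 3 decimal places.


Convert to Kelvin:
  T_hot = 39 + 273.15 = 312.15 K
  T_cold = 7 + 273.15 = 280.15 K
Apply Carnot COP formula:
  COP = T_hot_K / (T_hot_K - T_cold_K) = 312.15 / 32.0
  COP = 9.755

9.755


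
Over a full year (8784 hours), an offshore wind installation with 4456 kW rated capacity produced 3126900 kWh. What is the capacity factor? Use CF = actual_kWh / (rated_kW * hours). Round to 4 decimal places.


Capacity factor = actual output / maximum possible output
Maximum possible = rated * hours = 4456 * 8784 = 39141504 kWh
CF = 3126900 / 39141504
CF = 0.0799

0.0799


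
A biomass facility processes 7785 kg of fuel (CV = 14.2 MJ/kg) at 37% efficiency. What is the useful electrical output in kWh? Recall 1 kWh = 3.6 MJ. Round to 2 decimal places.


Total energy = mass * CV = 7785 * 14.2 = 110547.0 MJ
Useful energy = total * eta = 110547.0 * 0.37 = 40902.39 MJ
Convert to kWh: 40902.39 / 3.6
Useful energy = 11361.78 kWh

11361.78


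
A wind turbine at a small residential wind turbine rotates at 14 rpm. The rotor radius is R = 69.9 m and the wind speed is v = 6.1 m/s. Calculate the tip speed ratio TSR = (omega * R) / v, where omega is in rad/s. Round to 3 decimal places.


Convert rotational speed to rad/s:
  omega = 14 * 2 * pi / 60 = 1.4661 rad/s
Compute tip speed:
  v_tip = omega * R = 1.4661 * 69.9 = 102.479 m/s
Tip speed ratio:
  TSR = v_tip / v_wind = 102.479 / 6.1 = 16.800

16.800


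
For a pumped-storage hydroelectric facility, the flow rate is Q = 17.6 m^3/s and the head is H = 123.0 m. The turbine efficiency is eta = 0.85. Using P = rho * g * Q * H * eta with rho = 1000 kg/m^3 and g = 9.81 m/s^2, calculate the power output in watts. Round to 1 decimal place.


Apply the hydropower formula P = rho * g * Q * H * eta
rho * g = 1000 * 9.81 = 9810.0
P = 9810.0 * 17.6 * 123.0 * 0.85
P = 18051184.8 W

18051184.8


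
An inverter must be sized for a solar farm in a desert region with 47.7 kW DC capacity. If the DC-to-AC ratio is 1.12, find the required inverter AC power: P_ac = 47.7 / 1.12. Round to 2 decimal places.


The inverter AC capacity is determined by the DC/AC ratio.
Given: P_dc = 47.7 kW, DC/AC ratio = 1.12
P_ac = P_dc / ratio = 47.7 / 1.12
P_ac = 42.59 kW

42.59


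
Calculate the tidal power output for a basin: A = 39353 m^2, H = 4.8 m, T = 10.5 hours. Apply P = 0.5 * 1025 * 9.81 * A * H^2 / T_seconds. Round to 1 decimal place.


Convert period to seconds: T = 10.5 * 3600 = 37800.0 s
H^2 = 4.8^2 = 23.04
P = 0.5 * rho * g * A * H^2 / T
P = 0.5 * 1025 * 9.81 * 39353 * 23.04 / 37800.0
P = 120595.6 W

120595.6


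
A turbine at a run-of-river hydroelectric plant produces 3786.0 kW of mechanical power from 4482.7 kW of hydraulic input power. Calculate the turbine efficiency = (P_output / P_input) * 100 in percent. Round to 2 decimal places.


Turbine efficiency = (output power / input power) * 100
eta = (3786.0 / 4482.7) * 100
eta = 84.46%

84.46


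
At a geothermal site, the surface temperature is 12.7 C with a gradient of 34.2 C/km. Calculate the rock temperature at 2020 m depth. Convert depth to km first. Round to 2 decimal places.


Convert depth to km: 2020 / 1000 = 2.02 km
Temperature increase = gradient * depth_km = 34.2 * 2.02 = 69.08 C
Temperature at depth = T_surface + delta_T = 12.7 + 69.08
T = 81.78 C

81.78


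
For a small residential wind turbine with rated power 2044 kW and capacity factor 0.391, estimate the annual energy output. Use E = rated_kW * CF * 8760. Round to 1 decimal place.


Annual energy = rated_kW * capacity_factor * hours_per_year
Given: P_rated = 2044 kW, CF = 0.391, hours = 8760
E = 2044 * 0.391 * 8760
E = 7001027.0 kWh

7001027.0


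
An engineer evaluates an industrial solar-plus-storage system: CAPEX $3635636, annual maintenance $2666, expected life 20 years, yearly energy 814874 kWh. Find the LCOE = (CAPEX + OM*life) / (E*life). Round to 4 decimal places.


Total cost = CAPEX + OM * lifetime = 3635636 + 2666 * 20 = 3635636 + 53320 = 3688956
Total generation = annual * lifetime = 814874 * 20 = 16297480 kWh
LCOE = 3688956 / 16297480
LCOE = 0.2264 $/kWh

0.2264


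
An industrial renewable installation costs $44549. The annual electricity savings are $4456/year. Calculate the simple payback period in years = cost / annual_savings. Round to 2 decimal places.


Simple payback period = initial cost / annual savings
Payback = 44549 / 4456
Payback = 10.00 years

10.00


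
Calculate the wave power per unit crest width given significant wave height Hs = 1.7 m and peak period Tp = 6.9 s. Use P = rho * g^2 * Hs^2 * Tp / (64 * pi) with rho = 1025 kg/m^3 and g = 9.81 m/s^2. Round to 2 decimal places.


Apply wave power formula:
  g^2 = 9.81^2 = 96.2361
  Hs^2 = 1.7^2 = 2.89
  Numerator = rho * g^2 * Hs^2 * Tp = 1025 * 96.2361 * 2.89 * 6.9 = 1967020.17
  Denominator = 64 * pi = 201.0619
  P = 1967020.17 / 201.0619 = 9783.16 W/m

9783.16


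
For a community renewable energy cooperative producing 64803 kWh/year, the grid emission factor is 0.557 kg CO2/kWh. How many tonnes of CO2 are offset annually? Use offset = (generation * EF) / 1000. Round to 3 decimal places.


CO2 offset in kg = generation * emission_factor
CO2 offset = 64803 * 0.557 = 36095.27 kg
Convert to tonnes:
  CO2 offset = 36095.27 / 1000 = 36.095 tonnes

36.095


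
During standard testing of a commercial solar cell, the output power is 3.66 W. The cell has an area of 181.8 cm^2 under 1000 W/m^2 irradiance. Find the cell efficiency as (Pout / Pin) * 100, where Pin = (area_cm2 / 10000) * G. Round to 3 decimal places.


First compute the input power:
  Pin = area_cm2 / 10000 * G = 181.8 / 10000 * 1000 = 18.18 W
Then compute efficiency:
  Efficiency = (Pout / Pin) * 100 = (3.66 / 18.18) * 100
  Efficiency = 20.132%

20.132


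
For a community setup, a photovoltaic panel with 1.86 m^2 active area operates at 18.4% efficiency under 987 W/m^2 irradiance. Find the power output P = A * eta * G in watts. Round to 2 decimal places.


Use the solar power formula P = A * eta * G.
Given: A = 1.86 m^2, eta = 0.184, G = 987 W/m^2
P = 1.86 * 0.184 * 987
P = 337.79 W

337.79


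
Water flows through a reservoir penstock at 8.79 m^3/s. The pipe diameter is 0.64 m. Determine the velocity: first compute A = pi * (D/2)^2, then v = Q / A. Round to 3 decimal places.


Compute pipe cross-sectional area:
  A = pi * (D/2)^2 = pi * (0.64/2)^2 = 0.3217 m^2
Calculate velocity:
  v = Q / A = 8.79 / 0.3217
  v = 27.324 m/s

27.324


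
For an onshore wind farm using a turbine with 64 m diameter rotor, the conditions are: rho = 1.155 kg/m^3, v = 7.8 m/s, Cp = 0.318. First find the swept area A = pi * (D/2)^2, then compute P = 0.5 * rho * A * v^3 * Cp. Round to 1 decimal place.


Step 1 -- Compute swept area:
  A = pi * (D/2)^2 = pi * (64/2)^2 = 3216.99 m^2
Step 2 -- Apply wind power equation:
  P = 0.5 * rho * A * v^3 * Cp
  v^3 = 7.8^3 = 474.552
  P = 0.5 * 1.155 * 3216.99 * 474.552 * 0.318
  P = 280357.9 W

280357.9


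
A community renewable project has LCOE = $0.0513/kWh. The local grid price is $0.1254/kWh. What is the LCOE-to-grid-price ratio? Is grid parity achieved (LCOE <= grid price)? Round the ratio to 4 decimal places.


Compare LCOE to grid price:
  LCOE = $0.0513/kWh, Grid price = $0.1254/kWh
  Ratio = LCOE / grid_price = 0.0513 / 0.1254 = 0.4091
  Grid parity achieved (ratio <= 1)? yes

0.4091


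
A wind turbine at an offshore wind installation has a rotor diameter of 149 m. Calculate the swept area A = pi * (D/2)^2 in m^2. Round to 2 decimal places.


Compute the rotor radius:
  r = D / 2 = 149 / 2 = 74.5 m
Calculate swept area:
  A = pi * r^2 = pi * 74.5^2
  A = 17436.62 m^2

17436.62


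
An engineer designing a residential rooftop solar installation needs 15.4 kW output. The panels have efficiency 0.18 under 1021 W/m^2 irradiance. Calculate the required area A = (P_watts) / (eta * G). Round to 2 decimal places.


Convert target power to watts: P = 15.4 * 1000 = 15400.0 W
Compute denominator: eta * G = 0.18 * 1021 = 183.78
Required area A = P / (eta * G) = 15400.0 / 183.78
A = 83.80 m^2

83.80


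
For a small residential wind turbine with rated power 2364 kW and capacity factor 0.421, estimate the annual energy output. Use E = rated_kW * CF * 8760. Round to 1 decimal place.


Annual energy = rated_kW * capacity_factor * hours_per_year
Given: P_rated = 2364 kW, CF = 0.421, hours = 8760
E = 2364 * 0.421 * 8760
E = 8718337.4 kWh

8718337.4


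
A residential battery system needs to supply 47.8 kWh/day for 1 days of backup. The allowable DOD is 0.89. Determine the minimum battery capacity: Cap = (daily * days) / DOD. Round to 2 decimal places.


Total energy needed = daily * days = 47.8 * 1 = 47.8 kWh
Account for depth of discharge:
  Cap = total_energy / DOD = 47.8 / 0.89
  Cap = 53.71 kWh

53.71


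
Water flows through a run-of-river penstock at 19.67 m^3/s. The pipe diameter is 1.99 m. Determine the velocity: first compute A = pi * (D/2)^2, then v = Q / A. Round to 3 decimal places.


Compute pipe cross-sectional area:
  A = pi * (D/2)^2 = pi * (1.99/2)^2 = 3.1103 m^2
Calculate velocity:
  v = Q / A = 19.67 / 3.1103
  v = 6.324 m/s

6.324


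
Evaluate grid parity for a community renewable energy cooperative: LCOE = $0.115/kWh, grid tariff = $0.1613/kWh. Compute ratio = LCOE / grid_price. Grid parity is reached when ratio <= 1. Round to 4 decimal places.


Compare LCOE to grid price:
  LCOE = $0.115/kWh, Grid price = $0.1613/kWh
  Ratio = LCOE / grid_price = 0.115 / 0.1613 = 0.7130
  Grid parity achieved (ratio <= 1)? yes

0.7130


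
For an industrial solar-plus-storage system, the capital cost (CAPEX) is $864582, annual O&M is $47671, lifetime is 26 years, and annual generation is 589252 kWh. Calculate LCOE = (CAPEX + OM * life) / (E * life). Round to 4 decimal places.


Total cost = CAPEX + OM * lifetime = 864582 + 47671 * 26 = 864582 + 1239446 = 2104028
Total generation = annual * lifetime = 589252 * 26 = 15320552 kWh
LCOE = 2104028 / 15320552
LCOE = 0.1373 $/kWh

0.1373


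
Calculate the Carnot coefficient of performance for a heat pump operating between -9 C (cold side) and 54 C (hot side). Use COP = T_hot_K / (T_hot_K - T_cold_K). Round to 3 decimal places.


Convert to Kelvin:
  T_hot = 54 + 273.15 = 327.15 K
  T_cold = -9 + 273.15 = 264.15 K
Apply Carnot COP formula:
  COP = T_hot_K / (T_hot_K - T_cold_K) = 327.15 / 63.0
  COP = 5.193

5.193


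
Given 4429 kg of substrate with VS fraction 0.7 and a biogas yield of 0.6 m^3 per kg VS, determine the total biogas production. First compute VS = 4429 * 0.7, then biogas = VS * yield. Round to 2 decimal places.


Compute volatile solids:
  VS = mass * VS_fraction = 4429 * 0.7 = 3100.3 kg
Calculate biogas volume:
  Biogas = VS * specific_yield = 3100.3 * 0.6
  Biogas = 1860.18 m^3

1860.18


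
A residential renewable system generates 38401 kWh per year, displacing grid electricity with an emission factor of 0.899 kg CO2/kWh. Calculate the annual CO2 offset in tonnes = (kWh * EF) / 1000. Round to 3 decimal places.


CO2 offset in kg = generation * emission_factor
CO2 offset = 38401 * 0.899 = 34522.5 kg
Convert to tonnes:
  CO2 offset = 34522.5 / 1000 = 34.522 tonnes

34.522


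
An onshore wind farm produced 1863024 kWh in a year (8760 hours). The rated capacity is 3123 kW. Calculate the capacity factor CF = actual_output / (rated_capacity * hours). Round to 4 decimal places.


Capacity factor = actual output / maximum possible output
Maximum possible = rated * hours = 3123 * 8760 = 27357480 kWh
CF = 1863024 / 27357480
CF = 0.0681

0.0681


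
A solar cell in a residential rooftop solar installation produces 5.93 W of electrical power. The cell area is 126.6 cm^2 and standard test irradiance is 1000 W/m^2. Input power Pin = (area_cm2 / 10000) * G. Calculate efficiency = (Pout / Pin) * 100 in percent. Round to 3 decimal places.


First compute the input power:
  Pin = area_cm2 / 10000 * G = 126.6 / 10000 * 1000 = 12.66 W
Then compute efficiency:
  Efficiency = (Pout / Pin) * 100 = (5.93 / 12.66) * 100
  Efficiency = 46.840%

46.840


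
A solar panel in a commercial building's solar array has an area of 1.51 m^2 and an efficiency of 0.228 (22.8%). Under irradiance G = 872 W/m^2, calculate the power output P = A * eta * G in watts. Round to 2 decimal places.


Use the solar power formula P = A * eta * G.
Given: A = 1.51 m^2, eta = 0.228, G = 872 W/m^2
P = 1.51 * 0.228 * 872
P = 300.21 W

300.21


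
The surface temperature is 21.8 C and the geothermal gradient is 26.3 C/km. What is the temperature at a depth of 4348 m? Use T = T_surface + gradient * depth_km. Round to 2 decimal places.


Convert depth to km: 4348 / 1000 = 4.348 km
Temperature increase = gradient * depth_km = 26.3 * 4.348 = 114.35 C
Temperature at depth = T_surface + delta_T = 21.8 + 114.35
T = 136.15 C

136.15


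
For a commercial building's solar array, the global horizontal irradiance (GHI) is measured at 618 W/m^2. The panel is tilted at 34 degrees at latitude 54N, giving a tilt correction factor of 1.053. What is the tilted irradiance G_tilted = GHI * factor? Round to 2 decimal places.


Identify the given values:
  GHI = 618 W/m^2, tilt correction factor = 1.053
Apply the formula G_tilted = GHI * factor:
  G_tilted = 618 * 1.053
  G_tilted = 650.75 W/m^2

650.75


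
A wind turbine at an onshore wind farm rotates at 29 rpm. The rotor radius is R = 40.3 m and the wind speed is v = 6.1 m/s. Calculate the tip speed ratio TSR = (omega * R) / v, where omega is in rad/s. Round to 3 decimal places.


Convert rotational speed to rad/s:
  omega = 29 * 2 * pi / 60 = 3.0369 rad/s
Compute tip speed:
  v_tip = omega * R = 3.0369 * 40.3 = 122.386 m/s
Tip speed ratio:
  TSR = v_tip / v_wind = 122.386 / 6.1 = 20.063

20.063


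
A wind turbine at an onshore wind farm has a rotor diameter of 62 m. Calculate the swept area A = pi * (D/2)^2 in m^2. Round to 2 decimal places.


Compute the rotor radius:
  r = D / 2 = 62 / 2 = 31.0 m
Calculate swept area:
  A = pi * r^2 = pi * 31.0^2
  A = 3019.07 m^2

3019.07


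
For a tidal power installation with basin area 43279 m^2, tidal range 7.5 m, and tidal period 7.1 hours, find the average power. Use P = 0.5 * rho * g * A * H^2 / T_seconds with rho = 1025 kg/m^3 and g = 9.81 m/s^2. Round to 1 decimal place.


Convert period to seconds: T = 7.1 * 3600 = 25560.0 s
H^2 = 7.5^2 = 56.25
P = 0.5 * rho * g * A * H^2 / T
P = 0.5 * 1025 * 9.81 * 43279 * 56.25 / 25560.0
P = 478852.5 W

478852.5


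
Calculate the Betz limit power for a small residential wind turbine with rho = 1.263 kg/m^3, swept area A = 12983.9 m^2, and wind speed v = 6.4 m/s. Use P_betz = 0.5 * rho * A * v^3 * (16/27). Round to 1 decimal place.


The Betz coefficient Cp_max = 16/27 = 0.5926
v^3 = 6.4^3 = 262.144
P_betz = 0.5 * rho * A * v^3 * Cp_max
P_betz = 0.5 * 1.263 * 12983.9 * 262.144 * 0.5926
P_betz = 1273722.0 W

1273722.0


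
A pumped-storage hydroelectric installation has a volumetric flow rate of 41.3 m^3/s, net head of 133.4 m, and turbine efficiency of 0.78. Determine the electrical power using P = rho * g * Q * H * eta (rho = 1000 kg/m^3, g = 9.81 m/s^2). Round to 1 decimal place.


Apply the hydropower formula P = rho * g * Q * H * eta
rho * g = 1000 * 9.81 = 9810.0
P = 9810.0 * 41.3 * 133.4 * 0.78
P = 42156980.0 W

42156980.0


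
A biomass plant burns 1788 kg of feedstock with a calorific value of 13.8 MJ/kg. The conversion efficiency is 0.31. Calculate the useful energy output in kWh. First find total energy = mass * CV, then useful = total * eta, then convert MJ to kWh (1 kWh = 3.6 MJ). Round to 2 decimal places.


Total energy = mass * CV = 1788 * 13.8 = 24674.4 MJ
Useful energy = total * eta = 24674.4 * 0.31 = 7649.06 MJ
Convert to kWh: 7649.06 / 3.6
Useful energy = 2124.74 kWh

2124.74


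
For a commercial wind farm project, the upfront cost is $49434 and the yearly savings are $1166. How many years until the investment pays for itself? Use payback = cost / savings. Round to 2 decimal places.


Simple payback period = initial cost / annual savings
Payback = 49434 / 1166
Payback = 42.40 years

42.40


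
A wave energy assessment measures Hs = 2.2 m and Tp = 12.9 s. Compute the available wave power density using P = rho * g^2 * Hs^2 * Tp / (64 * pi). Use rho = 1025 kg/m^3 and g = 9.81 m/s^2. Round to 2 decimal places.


Apply wave power formula:
  g^2 = 9.81^2 = 96.2361
  Hs^2 = 2.2^2 = 4.84
  Numerator = rho * g^2 * Hs^2 * Tp = 1025 * 96.2361 * 4.84 * 12.9 = 6158812.07
  Denominator = 64 * pi = 201.0619
  P = 6158812.07 / 201.0619 = 30631.42 W/m

30631.42


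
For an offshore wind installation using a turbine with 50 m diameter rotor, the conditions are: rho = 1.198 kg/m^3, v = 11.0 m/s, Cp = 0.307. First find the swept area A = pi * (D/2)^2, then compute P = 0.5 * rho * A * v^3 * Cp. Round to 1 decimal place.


Step 1 -- Compute swept area:
  A = pi * (D/2)^2 = pi * (50/2)^2 = 1963.5 m^2
Step 2 -- Apply wind power equation:
  P = 0.5 * rho * A * v^3 * Cp
  v^3 = 11.0^3 = 1331.0
  P = 0.5 * 1.198 * 1963.5 * 1331.0 * 0.307
  P = 480588.2 W

480588.2


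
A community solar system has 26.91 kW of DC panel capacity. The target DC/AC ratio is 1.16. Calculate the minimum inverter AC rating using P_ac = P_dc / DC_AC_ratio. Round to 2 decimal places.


The inverter AC capacity is determined by the DC/AC ratio.
Given: P_dc = 26.91 kW, DC/AC ratio = 1.16
P_ac = P_dc / ratio = 26.91 / 1.16
P_ac = 23.20 kW

23.20


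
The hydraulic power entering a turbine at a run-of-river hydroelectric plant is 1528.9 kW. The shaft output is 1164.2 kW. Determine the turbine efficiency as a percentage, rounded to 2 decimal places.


Turbine efficiency = (output power / input power) * 100
eta = (1164.2 / 1528.9) * 100
eta = 76.15%

76.15


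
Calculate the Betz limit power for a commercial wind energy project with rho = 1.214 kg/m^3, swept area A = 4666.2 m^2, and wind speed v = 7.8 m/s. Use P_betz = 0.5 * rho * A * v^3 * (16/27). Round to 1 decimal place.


The Betz coefficient Cp_max = 16/27 = 0.5926
v^3 = 7.8^3 = 474.552
P_betz = 0.5 * rho * A * v^3 * Cp_max
P_betz = 0.5 * 1.214 * 4666.2 * 474.552 * 0.5926
P_betz = 796511.5 W

796511.5


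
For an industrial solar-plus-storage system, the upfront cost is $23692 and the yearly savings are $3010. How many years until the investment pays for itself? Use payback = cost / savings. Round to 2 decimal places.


Simple payback period = initial cost / annual savings
Payback = 23692 / 3010
Payback = 7.87 years

7.87


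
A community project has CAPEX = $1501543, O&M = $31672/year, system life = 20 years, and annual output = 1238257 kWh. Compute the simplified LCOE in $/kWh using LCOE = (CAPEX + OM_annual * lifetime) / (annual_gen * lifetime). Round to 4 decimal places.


Total cost = CAPEX + OM * lifetime = 1501543 + 31672 * 20 = 1501543 + 633440 = 2134983
Total generation = annual * lifetime = 1238257 * 20 = 24765140 kWh
LCOE = 2134983 / 24765140
LCOE = 0.0862 $/kWh

0.0862


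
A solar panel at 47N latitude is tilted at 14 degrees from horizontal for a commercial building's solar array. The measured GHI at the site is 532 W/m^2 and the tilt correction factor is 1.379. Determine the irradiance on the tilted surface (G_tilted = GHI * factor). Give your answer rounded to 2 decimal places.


Identify the given values:
  GHI = 532 W/m^2, tilt correction factor = 1.379
Apply the formula G_tilted = GHI * factor:
  G_tilted = 532 * 1.379
  G_tilted = 733.63 W/m^2

733.63


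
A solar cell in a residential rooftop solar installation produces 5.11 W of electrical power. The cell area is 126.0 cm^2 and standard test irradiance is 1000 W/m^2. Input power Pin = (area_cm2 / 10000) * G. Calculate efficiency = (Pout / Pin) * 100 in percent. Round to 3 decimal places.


First compute the input power:
  Pin = area_cm2 / 10000 * G = 126.0 / 10000 * 1000 = 12.6 W
Then compute efficiency:
  Efficiency = (Pout / Pin) * 100 = (5.11 / 12.6) * 100
  Efficiency = 40.556%

40.556


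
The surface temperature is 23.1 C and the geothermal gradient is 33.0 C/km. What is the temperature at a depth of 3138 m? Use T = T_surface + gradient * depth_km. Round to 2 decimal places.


Convert depth to km: 3138 / 1000 = 3.138 km
Temperature increase = gradient * depth_km = 33.0 * 3.138 = 103.55 C
Temperature at depth = T_surface + delta_T = 23.1 + 103.55
T = 126.65 C

126.65


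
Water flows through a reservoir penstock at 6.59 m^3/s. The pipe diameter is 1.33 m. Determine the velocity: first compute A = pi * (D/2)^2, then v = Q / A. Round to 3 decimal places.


Compute pipe cross-sectional area:
  A = pi * (D/2)^2 = pi * (1.33/2)^2 = 1.3893 m^2
Calculate velocity:
  v = Q / A = 6.59 / 1.3893
  v = 4.743 m/s

4.743


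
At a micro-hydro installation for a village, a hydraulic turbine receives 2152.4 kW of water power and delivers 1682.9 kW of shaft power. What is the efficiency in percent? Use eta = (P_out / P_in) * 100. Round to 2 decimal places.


Turbine efficiency = (output power / input power) * 100
eta = (1682.9 / 2152.4) * 100
eta = 78.19%

78.19


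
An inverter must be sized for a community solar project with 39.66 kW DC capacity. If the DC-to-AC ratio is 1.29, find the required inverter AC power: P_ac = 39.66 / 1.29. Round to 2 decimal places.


The inverter AC capacity is determined by the DC/AC ratio.
Given: P_dc = 39.66 kW, DC/AC ratio = 1.29
P_ac = P_dc / ratio = 39.66 / 1.29
P_ac = 30.74 kW

30.74


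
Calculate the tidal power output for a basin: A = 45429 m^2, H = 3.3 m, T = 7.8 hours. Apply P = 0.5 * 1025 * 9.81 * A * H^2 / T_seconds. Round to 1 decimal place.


Convert period to seconds: T = 7.8 * 3600 = 28080.0 s
H^2 = 3.3^2 = 10.89
P = 0.5 * rho * g * A * H^2 / T
P = 0.5 * 1025 * 9.81 * 45429 * 10.89 / 28080.0
P = 88578.2 W

88578.2


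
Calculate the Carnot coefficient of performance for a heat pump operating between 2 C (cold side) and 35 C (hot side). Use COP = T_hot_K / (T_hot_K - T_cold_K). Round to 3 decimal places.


Convert to Kelvin:
  T_hot = 35 + 273.15 = 308.15 K
  T_cold = 2 + 273.15 = 275.15 K
Apply Carnot COP formula:
  COP = T_hot_K / (T_hot_K - T_cold_K) = 308.15 / 33.0
  COP = 9.338

9.338


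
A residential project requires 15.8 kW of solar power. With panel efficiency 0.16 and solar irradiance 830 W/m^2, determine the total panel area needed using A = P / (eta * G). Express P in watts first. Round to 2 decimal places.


Convert target power to watts: P = 15.8 * 1000 = 15800.0 W
Compute denominator: eta * G = 0.16 * 830 = 132.8
Required area A = P / (eta * G) = 15800.0 / 132.8
A = 118.98 m^2

118.98


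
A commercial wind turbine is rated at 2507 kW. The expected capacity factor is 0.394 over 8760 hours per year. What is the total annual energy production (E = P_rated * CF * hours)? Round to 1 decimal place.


Annual energy = rated_kW * capacity_factor * hours_per_year
Given: P_rated = 2507 kW, CF = 0.394, hours = 8760
E = 2507 * 0.394 * 8760
E = 8652760.1 kWh

8652760.1


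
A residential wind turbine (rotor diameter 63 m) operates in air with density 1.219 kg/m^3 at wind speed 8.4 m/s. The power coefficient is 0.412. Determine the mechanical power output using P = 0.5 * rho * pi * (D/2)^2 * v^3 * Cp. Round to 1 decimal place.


Step 1 -- Compute swept area:
  A = pi * (D/2)^2 = pi * (63/2)^2 = 3117.25 m^2
Step 2 -- Apply wind power equation:
  P = 0.5 * rho * A * v^3 * Cp
  v^3 = 8.4^3 = 592.704
  P = 0.5 * 1.219 * 3117.25 * 592.704 * 0.412
  P = 463959.2 W

463959.2


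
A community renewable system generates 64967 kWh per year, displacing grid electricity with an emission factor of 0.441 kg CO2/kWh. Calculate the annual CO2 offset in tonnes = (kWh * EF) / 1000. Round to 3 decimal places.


CO2 offset in kg = generation * emission_factor
CO2 offset = 64967 * 0.441 = 28650.45 kg
Convert to tonnes:
  CO2 offset = 28650.45 / 1000 = 28.650 tonnes

28.650


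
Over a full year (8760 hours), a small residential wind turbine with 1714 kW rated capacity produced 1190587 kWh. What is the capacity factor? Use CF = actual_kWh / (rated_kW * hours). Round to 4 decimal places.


Capacity factor = actual output / maximum possible output
Maximum possible = rated * hours = 1714 * 8760 = 15014640 kWh
CF = 1190587 / 15014640
CF = 0.0793

0.0793


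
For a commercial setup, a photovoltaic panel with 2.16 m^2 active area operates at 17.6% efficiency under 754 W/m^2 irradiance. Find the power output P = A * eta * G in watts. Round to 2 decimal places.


Use the solar power formula P = A * eta * G.
Given: A = 2.16 m^2, eta = 0.176, G = 754 W/m^2
P = 2.16 * 0.176 * 754
P = 286.64 W

286.64


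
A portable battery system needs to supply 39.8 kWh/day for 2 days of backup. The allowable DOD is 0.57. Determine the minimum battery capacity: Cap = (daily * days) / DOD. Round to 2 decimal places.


Total energy needed = daily * days = 39.8 * 2 = 79.6 kWh
Account for depth of discharge:
  Cap = total_energy / DOD = 79.6 / 0.57
  Cap = 139.65 kWh

139.65


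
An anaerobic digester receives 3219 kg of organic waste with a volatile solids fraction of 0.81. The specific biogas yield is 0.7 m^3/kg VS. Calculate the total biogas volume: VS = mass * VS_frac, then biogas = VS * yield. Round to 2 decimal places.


Compute volatile solids:
  VS = mass * VS_fraction = 3219 * 0.81 = 2607.39 kg
Calculate biogas volume:
  Biogas = VS * specific_yield = 2607.39 * 0.7
  Biogas = 1825.17 m^3

1825.17


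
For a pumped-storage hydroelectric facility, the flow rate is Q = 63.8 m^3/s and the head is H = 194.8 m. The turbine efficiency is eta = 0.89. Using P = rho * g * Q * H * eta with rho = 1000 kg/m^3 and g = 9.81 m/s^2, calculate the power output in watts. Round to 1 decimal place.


Apply the hydropower formula P = rho * g * Q * H * eta
rho * g = 1000 * 9.81 = 9810.0
P = 9810.0 * 63.8 * 194.8 * 0.89
P = 108509720.6 W

108509720.6


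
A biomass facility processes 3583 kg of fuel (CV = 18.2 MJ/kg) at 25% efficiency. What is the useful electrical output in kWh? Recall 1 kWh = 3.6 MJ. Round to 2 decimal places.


Total energy = mass * CV = 3583 * 18.2 = 65210.6 MJ
Useful energy = total * eta = 65210.6 * 0.25 = 16302.65 MJ
Convert to kWh: 16302.65 / 3.6
Useful energy = 4528.51 kWh

4528.51


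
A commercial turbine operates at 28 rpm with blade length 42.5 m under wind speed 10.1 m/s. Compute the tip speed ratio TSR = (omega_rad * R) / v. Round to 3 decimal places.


Convert rotational speed to rad/s:
  omega = 28 * 2 * pi / 60 = 2.9322 rad/s
Compute tip speed:
  v_tip = omega * R = 2.9322 * 42.5 = 124.617 m/s
Tip speed ratio:
  TSR = v_tip / v_wind = 124.617 / 10.1 = 12.338

12.338


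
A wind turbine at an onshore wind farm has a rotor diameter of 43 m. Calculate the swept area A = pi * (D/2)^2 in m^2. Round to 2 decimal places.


Compute the rotor radius:
  r = D / 2 = 43 / 2 = 21.5 m
Calculate swept area:
  A = pi * r^2 = pi * 21.5^2
  A = 1452.20 m^2

1452.20


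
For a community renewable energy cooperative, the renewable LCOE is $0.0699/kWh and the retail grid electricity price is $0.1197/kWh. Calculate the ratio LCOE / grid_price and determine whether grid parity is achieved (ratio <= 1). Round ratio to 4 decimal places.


Compare LCOE to grid price:
  LCOE = $0.0699/kWh, Grid price = $0.1197/kWh
  Ratio = LCOE / grid_price = 0.0699 / 0.1197 = 0.5840
  Grid parity achieved (ratio <= 1)? yes

0.5840


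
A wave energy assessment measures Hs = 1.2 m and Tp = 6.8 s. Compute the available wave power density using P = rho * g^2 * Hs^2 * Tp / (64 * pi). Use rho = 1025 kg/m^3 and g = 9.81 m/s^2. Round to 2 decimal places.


Apply wave power formula:
  g^2 = 9.81^2 = 96.2361
  Hs^2 = 1.2^2 = 1.44
  Numerator = rho * g^2 * Hs^2 * Tp = 1025 * 96.2361 * 1.44 * 6.8 = 965902.49
  Denominator = 64 * pi = 201.0619
  P = 965902.49 / 201.0619 = 4804.00 W/m

4804.00


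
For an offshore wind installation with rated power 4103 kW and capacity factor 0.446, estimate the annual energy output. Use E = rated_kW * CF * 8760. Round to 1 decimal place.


Annual energy = rated_kW * capacity_factor * hours_per_year
Given: P_rated = 4103 kW, CF = 0.446, hours = 8760
E = 4103 * 0.446 * 8760
E = 16030256.9 kWh

16030256.9


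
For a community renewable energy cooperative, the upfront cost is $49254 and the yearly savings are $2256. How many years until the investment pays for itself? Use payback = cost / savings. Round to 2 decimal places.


Simple payback period = initial cost / annual savings
Payback = 49254 / 2256
Payback = 21.83 years

21.83


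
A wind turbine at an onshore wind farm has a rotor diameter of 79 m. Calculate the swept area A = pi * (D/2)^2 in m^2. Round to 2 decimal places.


Compute the rotor radius:
  r = D / 2 = 79 / 2 = 39.5 m
Calculate swept area:
  A = pi * r^2 = pi * 39.5^2
  A = 4901.67 m^2

4901.67


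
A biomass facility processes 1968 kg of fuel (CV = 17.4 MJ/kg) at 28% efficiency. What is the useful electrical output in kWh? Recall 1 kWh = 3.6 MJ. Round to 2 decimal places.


Total energy = mass * CV = 1968 * 17.4 = 34243.2 MJ
Useful energy = total * eta = 34243.2 * 0.28 = 9588.1 MJ
Convert to kWh: 9588.1 / 3.6
Useful energy = 2663.36 kWh

2663.36


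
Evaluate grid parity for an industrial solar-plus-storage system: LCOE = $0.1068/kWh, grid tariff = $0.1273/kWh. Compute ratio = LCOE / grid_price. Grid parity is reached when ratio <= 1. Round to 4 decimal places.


Compare LCOE to grid price:
  LCOE = $0.1068/kWh, Grid price = $0.1273/kWh
  Ratio = LCOE / grid_price = 0.1068 / 0.1273 = 0.8390
  Grid parity achieved (ratio <= 1)? yes

0.8390


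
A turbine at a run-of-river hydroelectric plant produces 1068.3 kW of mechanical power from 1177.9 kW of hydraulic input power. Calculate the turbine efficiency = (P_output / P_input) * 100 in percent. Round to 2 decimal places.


Turbine efficiency = (output power / input power) * 100
eta = (1068.3 / 1177.9) * 100
eta = 90.70%

90.70


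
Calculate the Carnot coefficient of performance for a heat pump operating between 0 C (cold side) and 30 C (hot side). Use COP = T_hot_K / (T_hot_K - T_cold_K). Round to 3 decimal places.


Convert to Kelvin:
  T_hot = 30 + 273.15 = 303.15 K
  T_cold = 0 + 273.15 = 273.15 K
Apply Carnot COP formula:
  COP = T_hot_K / (T_hot_K - T_cold_K) = 303.15 / 30.0
  COP = 10.105

10.105


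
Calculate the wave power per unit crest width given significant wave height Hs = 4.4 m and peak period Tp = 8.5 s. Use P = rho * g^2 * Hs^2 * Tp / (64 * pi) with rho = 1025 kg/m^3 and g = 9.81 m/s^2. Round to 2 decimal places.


Apply wave power formula:
  g^2 = 9.81^2 = 96.2361
  Hs^2 = 4.4^2 = 19.36
  Numerator = rho * g^2 * Hs^2 * Tp = 1025 * 96.2361 * 19.36 * 8.5 = 16232527.93
  Denominator = 64 * pi = 201.0619
  P = 16232527.93 / 201.0619 = 80733.97 W/m

80733.97


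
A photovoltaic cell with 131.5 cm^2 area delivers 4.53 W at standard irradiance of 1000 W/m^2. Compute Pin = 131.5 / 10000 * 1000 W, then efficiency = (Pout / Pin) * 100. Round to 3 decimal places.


First compute the input power:
  Pin = area_cm2 / 10000 * G = 131.5 / 10000 * 1000 = 13.15 W
Then compute efficiency:
  Efficiency = (Pout / Pin) * 100 = (4.53 / 13.15) * 100
  Efficiency = 34.449%

34.449


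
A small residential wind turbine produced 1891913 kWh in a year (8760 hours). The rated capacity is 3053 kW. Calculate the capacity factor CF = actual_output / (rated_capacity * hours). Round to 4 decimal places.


Capacity factor = actual output / maximum possible output
Maximum possible = rated * hours = 3053 * 8760 = 26744280 kWh
CF = 1891913 / 26744280
CF = 0.0707

0.0707


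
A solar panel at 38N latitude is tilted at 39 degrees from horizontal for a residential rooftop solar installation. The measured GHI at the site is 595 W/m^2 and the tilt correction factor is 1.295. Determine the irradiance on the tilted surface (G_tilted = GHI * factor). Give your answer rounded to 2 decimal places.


Identify the given values:
  GHI = 595 W/m^2, tilt correction factor = 1.295
Apply the formula G_tilted = GHI * factor:
  G_tilted = 595 * 1.295
  G_tilted = 770.53 W/m^2

770.53


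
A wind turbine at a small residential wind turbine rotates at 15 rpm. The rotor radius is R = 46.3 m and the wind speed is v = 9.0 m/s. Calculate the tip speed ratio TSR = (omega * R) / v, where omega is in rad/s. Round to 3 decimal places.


Convert rotational speed to rad/s:
  omega = 15 * 2 * pi / 60 = 1.5708 rad/s
Compute tip speed:
  v_tip = omega * R = 1.5708 * 46.3 = 72.728 m/s
Tip speed ratio:
  TSR = v_tip / v_wind = 72.728 / 9.0 = 8.081

8.081


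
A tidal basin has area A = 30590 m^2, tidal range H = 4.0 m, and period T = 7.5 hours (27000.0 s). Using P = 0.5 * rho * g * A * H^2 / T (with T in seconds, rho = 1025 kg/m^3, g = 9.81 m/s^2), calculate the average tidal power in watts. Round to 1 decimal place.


Convert period to seconds: T = 7.5 * 3600 = 27000.0 s
H^2 = 4.0^2 = 16.0
P = 0.5 * rho * g * A * H^2 / T
P = 0.5 * 1025 * 9.81 * 30590 * 16.0 / 27000.0
P = 91137.8 W

91137.8


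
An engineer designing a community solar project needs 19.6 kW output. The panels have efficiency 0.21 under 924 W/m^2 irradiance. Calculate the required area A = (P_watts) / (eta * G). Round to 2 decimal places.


Convert target power to watts: P = 19.6 * 1000 = 19600.0 W
Compute denominator: eta * G = 0.21 * 924 = 194.04
Required area A = P / (eta * G) = 19600.0 / 194.04
A = 101.01 m^2

101.01


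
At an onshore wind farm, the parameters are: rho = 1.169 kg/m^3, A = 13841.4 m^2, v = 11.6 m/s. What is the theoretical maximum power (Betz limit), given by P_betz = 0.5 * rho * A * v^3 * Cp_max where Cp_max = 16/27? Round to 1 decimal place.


The Betz coefficient Cp_max = 16/27 = 0.5926
v^3 = 11.6^3 = 1560.896
P_betz = 0.5 * rho * A * v^3 * Cp_max
P_betz = 0.5 * 1.169 * 13841.4 * 1560.896 * 0.5926
P_betz = 7483327.0 W

7483327.0


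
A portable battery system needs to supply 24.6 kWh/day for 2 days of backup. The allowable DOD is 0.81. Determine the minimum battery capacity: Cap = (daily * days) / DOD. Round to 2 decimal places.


Total energy needed = daily * days = 24.6 * 2 = 49.2 kWh
Account for depth of discharge:
  Cap = total_energy / DOD = 49.2 / 0.81
  Cap = 60.74 kWh

60.74


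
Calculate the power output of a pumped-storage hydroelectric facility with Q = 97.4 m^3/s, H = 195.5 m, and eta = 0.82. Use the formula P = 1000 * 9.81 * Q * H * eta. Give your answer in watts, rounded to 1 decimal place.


Apply the hydropower formula P = rho * g * Q * H * eta
rho * g = 1000 * 9.81 = 9810.0
P = 9810.0 * 97.4 * 195.5 * 0.82
P = 153175243.1 W

153175243.1


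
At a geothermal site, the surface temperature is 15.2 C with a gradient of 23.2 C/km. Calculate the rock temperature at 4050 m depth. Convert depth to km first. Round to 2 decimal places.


Convert depth to km: 4050 / 1000 = 4.05 km
Temperature increase = gradient * depth_km = 23.2 * 4.05 = 93.96 C
Temperature at depth = T_surface + delta_T = 15.2 + 93.96
T = 109.16 C

109.16


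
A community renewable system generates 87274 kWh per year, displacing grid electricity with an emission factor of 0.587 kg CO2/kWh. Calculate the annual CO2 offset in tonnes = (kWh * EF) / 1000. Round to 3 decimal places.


CO2 offset in kg = generation * emission_factor
CO2 offset = 87274 * 0.587 = 51229.84 kg
Convert to tonnes:
  CO2 offset = 51229.84 / 1000 = 51.230 tonnes

51.230


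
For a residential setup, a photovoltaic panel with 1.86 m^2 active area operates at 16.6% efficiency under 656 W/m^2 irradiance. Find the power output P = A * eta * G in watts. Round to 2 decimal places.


Use the solar power formula P = A * eta * G.
Given: A = 1.86 m^2, eta = 0.166, G = 656 W/m^2
P = 1.86 * 0.166 * 656
P = 202.55 W

202.55


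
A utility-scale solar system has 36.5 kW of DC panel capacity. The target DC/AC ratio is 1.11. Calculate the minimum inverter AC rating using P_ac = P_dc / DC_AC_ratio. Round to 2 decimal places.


The inverter AC capacity is determined by the DC/AC ratio.
Given: P_dc = 36.5 kW, DC/AC ratio = 1.11
P_ac = P_dc / ratio = 36.5 / 1.11
P_ac = 32.88 kW

32.88
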